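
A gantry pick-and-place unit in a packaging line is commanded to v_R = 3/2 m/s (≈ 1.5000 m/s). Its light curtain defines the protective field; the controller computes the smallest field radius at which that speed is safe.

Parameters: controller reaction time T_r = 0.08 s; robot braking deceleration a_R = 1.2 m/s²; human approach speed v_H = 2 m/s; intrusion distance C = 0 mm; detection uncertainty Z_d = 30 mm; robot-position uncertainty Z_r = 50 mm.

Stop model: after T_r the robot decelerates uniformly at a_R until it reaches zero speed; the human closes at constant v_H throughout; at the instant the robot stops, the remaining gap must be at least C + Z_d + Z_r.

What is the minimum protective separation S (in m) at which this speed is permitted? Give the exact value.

S_min = 1519/400 m = 3.7975 m

T_s = v_R/a_R = (3/2)/(6/5) = 1.2500 s
robot covers v_R·T_r = 1.5000·0.0800 = 0.1200 m before braking
robot under decel: 1.5000²/(2·1.2000) = 0.9375 m
person approaches 2.0000·(0.0800+1.2500) = 2.6600 m
C+Z_d+Z_r = 0.0000+0.0300+0.0500 = 0.0800 m
S_min ≈ 0.1200+0.9375+2.6600+0.0800  ⇒  S_min = 1519/400 m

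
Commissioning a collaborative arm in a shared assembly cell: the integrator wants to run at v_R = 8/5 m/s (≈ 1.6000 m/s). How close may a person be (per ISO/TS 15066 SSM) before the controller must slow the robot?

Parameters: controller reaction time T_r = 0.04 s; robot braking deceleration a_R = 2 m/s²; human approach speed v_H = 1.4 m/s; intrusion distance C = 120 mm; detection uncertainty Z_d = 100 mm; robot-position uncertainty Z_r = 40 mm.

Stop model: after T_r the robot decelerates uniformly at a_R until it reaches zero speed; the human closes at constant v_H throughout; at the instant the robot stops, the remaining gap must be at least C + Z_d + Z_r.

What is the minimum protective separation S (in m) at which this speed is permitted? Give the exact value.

S_min = 107/50 m = 2.1400 m

T_s = v_R/a_R = (8/5)/2 = 0.8000 s
robot in T_r: 1.6000·0.0400 = 0.0640 m
braking distance = 1.6000²/(2·2.0000) = 0.6400 m
human closes 1.4000·0.8400 = 1.1760 m
C+Z_d+Z_r = 0.1200+0.1000+0.0400 = 0.2600 m
S_min ≈ 0.0640+0.6400+1.1760+0.2600  ⇒  S_min = 107/50 m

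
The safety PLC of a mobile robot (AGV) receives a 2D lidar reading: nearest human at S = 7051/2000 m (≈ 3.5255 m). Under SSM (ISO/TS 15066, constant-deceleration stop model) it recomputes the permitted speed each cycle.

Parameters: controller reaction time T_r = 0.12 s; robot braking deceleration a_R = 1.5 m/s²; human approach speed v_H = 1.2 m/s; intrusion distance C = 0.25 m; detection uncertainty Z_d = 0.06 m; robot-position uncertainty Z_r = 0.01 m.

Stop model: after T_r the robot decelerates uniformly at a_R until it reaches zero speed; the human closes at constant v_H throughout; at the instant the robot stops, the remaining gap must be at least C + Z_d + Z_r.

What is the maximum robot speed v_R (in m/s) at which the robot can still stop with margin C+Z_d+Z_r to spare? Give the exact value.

v_R_max = 39/20 m/s = 1.9500 m/s

collect terms ⇒ (1/3)·v_R² + (23/25)·v_R + (-6123/2000) = 0
  disc = (23/25)² − 4·(1/3)·(-6123/2000) = 12321/2500 ; √disc = 111/50
  v_R = (−(23/25) + 111/50) / (2·(1/3)) = 39/20 m/s
check:
stop time T_s = (39/20)/(3/2) = 1.3000 s
robot in T_r: 1.9500·0.1200 = 0.2340 m
robot covers 1.9500·1.3000 − ½·1.5000·1.3000² = 1.2675 m while stopping
human over T_r+T_s: 1.2000·(0.1200+1.3000) = 1.7040 m
margins: 0.2500+0.0600+0.0100 = 0.3200 m
sum ≈ 0.2340+1.2675+1.7040+0.3200 ≈ 3.5255 m = S ✓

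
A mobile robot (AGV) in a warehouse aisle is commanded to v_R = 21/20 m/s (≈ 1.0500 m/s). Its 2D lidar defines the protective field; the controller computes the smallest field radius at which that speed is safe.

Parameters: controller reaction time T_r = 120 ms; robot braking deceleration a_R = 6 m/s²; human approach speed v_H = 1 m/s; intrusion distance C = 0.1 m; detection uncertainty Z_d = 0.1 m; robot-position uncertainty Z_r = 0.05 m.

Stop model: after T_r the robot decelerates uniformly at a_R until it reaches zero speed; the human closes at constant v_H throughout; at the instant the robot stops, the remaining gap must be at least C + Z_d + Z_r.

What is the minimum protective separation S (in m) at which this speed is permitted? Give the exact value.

T_s = v_R/a_R = (21/20)/6 = 0.1750 s
robot covers v_R·T_r = 1.0500·0.1200 = 0.1260 m before braking
braking distance = 1.0500²/(2·6.0000) = 0.0919 m
person approaches 1.0000·(0.1200+0.1750) = 0.2950 m
C+Z_d+Z_r = 0.1000+0.1000+0.0500 = 0.2500 m
S_min ≈ 0.1260+0.0919+0.2950+0.2500  ⇒  S_min = 6103/8000 m

S_min = 6103/8000 m = 0.7629 m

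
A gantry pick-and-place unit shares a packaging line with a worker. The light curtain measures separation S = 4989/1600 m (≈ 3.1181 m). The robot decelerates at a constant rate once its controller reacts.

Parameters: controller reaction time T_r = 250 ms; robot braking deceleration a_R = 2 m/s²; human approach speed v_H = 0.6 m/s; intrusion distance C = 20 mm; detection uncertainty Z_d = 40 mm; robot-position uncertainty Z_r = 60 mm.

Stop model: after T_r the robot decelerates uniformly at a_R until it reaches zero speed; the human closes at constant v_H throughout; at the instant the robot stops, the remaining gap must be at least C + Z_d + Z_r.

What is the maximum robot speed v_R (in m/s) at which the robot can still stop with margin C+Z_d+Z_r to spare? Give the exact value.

v_R_max = 49/20 m/s = 2.4500 m/s

collect terms ⇒ (1/4)·v_R² + (11/20)·v_R + (-4557/1600) = 0
  disc = (11/20)² − 4·(1/4)·(-4557/1600) = 5041/1600 ; √disc = 71/40
  v_R = (−(11/20) + 71/40) / (2·(1/4)) = 49/20 m/s
check:
T_s = v_R/a_R = (49/20)/2 = 1.2250 s
reaction-phase robot travel = 2.4500·0.2500 = 0.6125 m
robot covers 2.4500·1.2250 − ½·2.0000·1.2250² = 1.5006 m while stopping
person approaches 0.6000·(0.2500+1.2250) = 0.8850 m
residual clearance needed = 0.0200+0.0400+0.0600 = 0.1200 m
sum ≈ 0.6125+1.5006+0.8850+0.1200 ≈ 3.1181 m = S ✓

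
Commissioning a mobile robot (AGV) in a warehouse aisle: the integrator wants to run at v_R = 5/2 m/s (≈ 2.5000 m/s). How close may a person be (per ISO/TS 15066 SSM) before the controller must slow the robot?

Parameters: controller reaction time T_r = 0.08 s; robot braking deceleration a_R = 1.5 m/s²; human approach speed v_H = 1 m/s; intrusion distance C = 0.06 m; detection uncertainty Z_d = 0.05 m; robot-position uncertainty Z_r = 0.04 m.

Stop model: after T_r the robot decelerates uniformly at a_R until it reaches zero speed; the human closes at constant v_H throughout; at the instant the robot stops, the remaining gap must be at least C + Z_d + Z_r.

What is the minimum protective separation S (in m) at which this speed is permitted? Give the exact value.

S_min = 209/50 m = 4.1800 m

stop time T_s = (5/2)/(3/2) = 1.6667 s
robot in T_r: 2.5000·0.0800 = 0.2000 m
robot covers 2.5000·1.6667 − ½·1.5000·1.6667² = 2.0833 m while stopping
person approaches 1.0000·(0.0800+1.6667) = 1.7467 m
margins: 0.0600+0.0500+0.0400 = 0.1500 m
S_min ≈ 0.2000+2.0833+1.7467+0.1500  ⇒  S_min = 209/50 m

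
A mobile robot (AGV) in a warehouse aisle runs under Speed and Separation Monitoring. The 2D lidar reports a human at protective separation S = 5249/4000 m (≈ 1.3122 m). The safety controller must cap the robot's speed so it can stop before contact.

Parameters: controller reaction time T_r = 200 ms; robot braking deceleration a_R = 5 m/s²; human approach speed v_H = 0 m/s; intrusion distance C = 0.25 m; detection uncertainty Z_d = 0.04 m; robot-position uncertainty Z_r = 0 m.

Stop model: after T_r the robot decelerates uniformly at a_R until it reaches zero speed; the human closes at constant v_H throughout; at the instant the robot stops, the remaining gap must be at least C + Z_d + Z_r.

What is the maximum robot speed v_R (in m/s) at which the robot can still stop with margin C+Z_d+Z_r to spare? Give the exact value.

at the boundary: (1/10)·v² + (1/5)·v + (-4089/4000) = 0
  disc = (1/5)² − 4·(1/10)·(-4089/4000) = 4489/10000 ; √disc = 67/100
  v_R = (−(1/5) + 67/100) / (2·(1/10)) = 47/20 m/s
check:
braking lasts T_s = (47/20)/5 = 0.4700 s
robot covers v_R·T_r = 2.3500·0.2000 = 0.4700 m before braking
braking distance = 2.3500²/(2·5.0000) = 0.5523 m
human closes 0.0000·0.6700 = 0.0000 m
residual clearance needed = 0.2500+0.0400+0.0000 = 0.2900 m
sum ≈ 0.4700+0.5523+0.0000+0.2900 ≈ 1.3122 m = S ✓

v_R_max = 47/20 m/s = 2.3500 m/s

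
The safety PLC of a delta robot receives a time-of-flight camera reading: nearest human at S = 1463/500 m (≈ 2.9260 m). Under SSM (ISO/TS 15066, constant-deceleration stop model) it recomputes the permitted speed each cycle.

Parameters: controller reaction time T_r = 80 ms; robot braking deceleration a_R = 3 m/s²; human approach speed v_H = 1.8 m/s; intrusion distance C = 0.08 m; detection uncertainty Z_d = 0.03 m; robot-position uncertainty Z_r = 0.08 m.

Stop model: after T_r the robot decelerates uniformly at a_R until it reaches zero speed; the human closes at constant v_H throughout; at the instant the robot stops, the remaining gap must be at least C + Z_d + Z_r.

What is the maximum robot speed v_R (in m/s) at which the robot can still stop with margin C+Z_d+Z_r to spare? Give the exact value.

v_R_max = 12/5 m/s = 2.4000 m/s

collect terms ⇒ (1/6)·v_R² + (17/25)·v_R + (-324/125) = 0
  disc = (17/25)² − 4·(1/6)·(-324/125) = 1369/625 ; √disc = 37/25
  v_R = (−(17/25) + 37/25) / (2·(1/6)) = 12/5 m/s
check:
stop time T_s = (12/5)/3 = 0.8000 s
robot in T_r: 2.4000·0.0800 = 0.1920 m
robot covers 2.4000·0.8000 − ½·3.0000·0.8000² = 0.9600 m while stopping
person approaches 1.8000·(0.0800+0.8000) = 1.5840 m
residual clearance needed = 0.0800+0.0300+0.0800 = 0.1900 m
sum ≈ 0.1920+0.9600+1.5840+0.1900 ≈ 2.9260 m = S ✓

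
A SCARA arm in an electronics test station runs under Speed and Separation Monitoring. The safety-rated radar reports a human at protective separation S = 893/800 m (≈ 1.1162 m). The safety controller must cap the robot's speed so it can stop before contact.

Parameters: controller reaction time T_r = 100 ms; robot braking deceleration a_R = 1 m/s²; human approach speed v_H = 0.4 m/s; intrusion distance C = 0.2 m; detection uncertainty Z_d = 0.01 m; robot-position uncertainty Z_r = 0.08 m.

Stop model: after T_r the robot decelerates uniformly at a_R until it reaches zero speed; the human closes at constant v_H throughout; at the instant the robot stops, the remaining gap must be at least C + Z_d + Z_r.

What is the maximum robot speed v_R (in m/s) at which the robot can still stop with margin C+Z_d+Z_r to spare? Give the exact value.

quadratic (1/2)·v² + (1/2)·v + (-629/800) = 0
  disc = (1/2)² − 4·(1/2)·(-629/800) = 729/400 ; √disc = 27/20
  v_R = (−(1/2) + 27/20) / (2·(1/2)) = 17/20 m/s
check:
braking lasts T_s = (17/20)/1 = 0.8500 s
robot in T_r: 0.8500·0.1000 = 0.0850 m
robot covers 0.8500·0.8500 − ½·1.0000·0.8500² = 0.3613 m while stopping
human over T_r+T_s: 0.4000·(0.1000+0.8500) = 0.3800 m
margins: 0.2000+0.0100+0.0800 = 0.2900 m
sum ≈ 0.0850+0.3613+0.3800+0.2900 ≈ 1.1162 m = S ✓

v_R_max = 17/20 m/s = 0.8500 m/s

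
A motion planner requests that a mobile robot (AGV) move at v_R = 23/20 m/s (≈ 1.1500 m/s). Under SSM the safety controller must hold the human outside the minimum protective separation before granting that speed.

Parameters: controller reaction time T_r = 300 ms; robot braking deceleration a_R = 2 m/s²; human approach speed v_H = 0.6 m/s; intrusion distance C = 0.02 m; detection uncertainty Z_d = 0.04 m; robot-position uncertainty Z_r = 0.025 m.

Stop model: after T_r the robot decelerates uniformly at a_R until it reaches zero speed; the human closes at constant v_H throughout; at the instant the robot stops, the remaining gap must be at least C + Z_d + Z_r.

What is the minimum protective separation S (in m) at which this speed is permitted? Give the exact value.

S_min = 2057/1600 m = 1.2856 m

braking lasts T_s = (23/20)/2 = 0.5750 s
robot in T_r: 1.1500·0.3000 = 0.3450 m
robot under decel: 1.1500²/(2·2.0000) = 0.3306 m
person approaches 0.6000·(0.3000+0.5750) = 0.5250 m
margins: 0.0200+0.0400+0.0250 = 0.0850 m
S_min ≈ 0.3450+0.3306+0.5250+0.0850  ⇒  S_min = 2057/1600 m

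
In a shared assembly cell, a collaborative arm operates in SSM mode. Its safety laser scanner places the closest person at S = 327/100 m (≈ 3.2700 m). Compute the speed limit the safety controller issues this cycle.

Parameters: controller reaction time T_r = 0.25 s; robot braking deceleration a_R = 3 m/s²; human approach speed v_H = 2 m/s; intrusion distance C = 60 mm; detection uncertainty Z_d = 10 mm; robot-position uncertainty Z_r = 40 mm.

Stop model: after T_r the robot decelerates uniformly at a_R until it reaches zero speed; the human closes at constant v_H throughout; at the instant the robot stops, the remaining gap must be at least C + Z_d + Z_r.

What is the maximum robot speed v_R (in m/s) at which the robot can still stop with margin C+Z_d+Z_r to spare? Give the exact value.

v_R_max = 21/10 m/s = 2.1000 m/s

collect terms ⇒ (1/6)·v_R² + (11/12)·v_R + (-133/50) = 0
  disc = (11/12)² − 4·(1/6)·(-133/50) = 9409/3600 ; √disc = 97/60
  v_R = (−(11/12) + 97/60) / (2·(1/6)) = 21/10 m/s
check:
stop time T_s = (21/10)/3 = 0.7000 s
robot covers v_R·T_r = 2.1000·0.2500 = 0.5250 m before braking
robot under decel: 2.1000²/(2·3.0000) = 0.7350 m
human closes 2.0000·0.9500 = 1.9000 m
C+Z_d+Z_r = 0.0600+0.0100+0.0400 = 0.1100 m
sum ≈ 0.5250+0.7350+1.9000+0.1100 ≈ 3.2700 m = S ✓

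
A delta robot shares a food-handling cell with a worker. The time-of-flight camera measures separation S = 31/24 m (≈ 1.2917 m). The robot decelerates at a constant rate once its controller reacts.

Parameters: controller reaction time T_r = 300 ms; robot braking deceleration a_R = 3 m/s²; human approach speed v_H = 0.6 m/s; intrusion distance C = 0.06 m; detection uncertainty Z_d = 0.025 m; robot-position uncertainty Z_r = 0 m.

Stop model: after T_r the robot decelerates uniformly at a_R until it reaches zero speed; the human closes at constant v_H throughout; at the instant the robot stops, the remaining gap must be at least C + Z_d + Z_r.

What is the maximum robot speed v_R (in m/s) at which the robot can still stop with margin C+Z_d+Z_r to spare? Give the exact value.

quadratic (1/6)·v² + (1/2)·v + (-77/75) = 0
  disc = (1/2)² − 4·(1/6)·(-77/75) = 841/900 ; √disc = 29/30
  v_R = (−(1/2) + 29/30) / (2·(1/6)) = 7/5 m/s
check:
stop time T_s = (7/5)/3 = 0.4667 s
robot in T_r: 1.4000·0.3000 = 0.4200 m
robot under decel: 1.4000²/(2·3.0000) = 0.3267 m
person approaches 0.6000·(0.3000+0.4667) = 0.4600 m
C+Z_d+Z_r = 0.0600+0.0250+0.0000 = 0.0850 m
sum ≈ 0.4200+0.3267+0.4600+0.0850 ≈ 1.2917 m = S ✓

v_R_max = 7/5 m/s = 1.4000 m/s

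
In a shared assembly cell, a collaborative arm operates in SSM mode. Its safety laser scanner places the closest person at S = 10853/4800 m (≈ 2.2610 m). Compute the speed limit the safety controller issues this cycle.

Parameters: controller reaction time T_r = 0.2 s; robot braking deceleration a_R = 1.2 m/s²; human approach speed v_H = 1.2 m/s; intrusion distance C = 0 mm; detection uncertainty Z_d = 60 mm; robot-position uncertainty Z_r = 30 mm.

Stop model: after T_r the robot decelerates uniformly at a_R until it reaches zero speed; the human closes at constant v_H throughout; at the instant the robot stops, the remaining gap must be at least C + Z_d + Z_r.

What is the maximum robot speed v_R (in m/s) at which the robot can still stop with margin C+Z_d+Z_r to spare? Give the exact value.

v_R_max = 23/20 m/s = 1.1500 m/s

at the boundary: (5/12)·v² + (6/5)·v + (-9269/4800) = 0
  disc = (6/5)² − 4·(5/12)·(-9269/4800) = 67081/14400 ; √disc = 259/120
  v_R = (−(6/5) + 259/120) / (2·(5/12)) = 23/20 m/s
check:
stop time T_s = (23/20)/(6/5) = 0.9583 s
robot covers v_R·T_r = 1.1500·0.2000 = 0.2300 m before braking
robot covers 1.1500·0.9583 − ½·1.2000·0.9583² = 0.5510 m while stopping
human closes 1.2000·1.1583 = 1.3900 m
residual clearance needed = 0.0000+0.0600+0.0300 = 0.0900 m
sum ≈ 0.2300+0.5510+1.3900+0.0900 ≈ 2.2610 m = S ✓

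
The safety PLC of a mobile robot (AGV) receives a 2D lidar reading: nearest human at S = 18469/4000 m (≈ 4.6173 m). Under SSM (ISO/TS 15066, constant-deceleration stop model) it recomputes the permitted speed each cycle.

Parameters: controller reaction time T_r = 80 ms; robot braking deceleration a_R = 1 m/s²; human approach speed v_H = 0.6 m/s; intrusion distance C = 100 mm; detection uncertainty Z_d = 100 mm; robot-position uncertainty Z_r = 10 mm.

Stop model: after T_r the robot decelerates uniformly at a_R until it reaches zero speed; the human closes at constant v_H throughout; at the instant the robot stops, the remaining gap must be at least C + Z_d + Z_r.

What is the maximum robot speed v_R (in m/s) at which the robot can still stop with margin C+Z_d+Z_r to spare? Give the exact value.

v_R_max = 47/20 m/s = 2.3500 m/s

quadratic (1/2)·v² + (17/25)·v + (-17437/4000) = 0
  disc = (17/25)² − 4·(1/2)·(-17437/4000) = 91809/10000 ; √disc = 303/100
  v_R = (−(17/25) + 303/100) / (2·(1/2)) = 47/20 m/s
check:
stop time T_s = (47/20)/1 = 2.3500 s
reaction-phase robot travel = 2.3500·0.0800 = 0.1880 m
robot under decel: 2.3500²/(2·1.0000) = 2.7612 m
person approaches 0.6000·(0.0800+2.3500) = 1.4580 m
margins: 0.1000+0.1000+0.0100 = 0.2100 m
sum ≈ 0.1880+2.7612+1.4580+0.2100 ≈ 4.6173 m = S ✓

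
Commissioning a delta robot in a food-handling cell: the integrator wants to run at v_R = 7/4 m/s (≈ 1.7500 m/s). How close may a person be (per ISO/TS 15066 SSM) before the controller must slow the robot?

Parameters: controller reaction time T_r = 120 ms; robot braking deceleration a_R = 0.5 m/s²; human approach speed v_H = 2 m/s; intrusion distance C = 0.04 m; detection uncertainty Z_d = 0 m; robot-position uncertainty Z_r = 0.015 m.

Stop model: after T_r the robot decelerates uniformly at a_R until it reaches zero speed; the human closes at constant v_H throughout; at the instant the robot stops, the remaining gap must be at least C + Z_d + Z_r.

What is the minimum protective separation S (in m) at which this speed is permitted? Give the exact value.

S_min = 4227/400 m = 10.5675 m

stop time T_s = (7/4)/(1/2) = 3.5000 s
robot in T_r: 1.7500·0.1200 = 0.2100 m
braking distance = 1.7500²/(2·0.5000) = 3.0625 m
human closes 2.0000·3.6200 = 7.2400 m
residual clearance needed = 0.0400+0.0000+0.0150 = 0.0550 m
S_min ≈ 0.2100+3.0625+7.2400+0.0550  ⇒  S_min = 4227/400 m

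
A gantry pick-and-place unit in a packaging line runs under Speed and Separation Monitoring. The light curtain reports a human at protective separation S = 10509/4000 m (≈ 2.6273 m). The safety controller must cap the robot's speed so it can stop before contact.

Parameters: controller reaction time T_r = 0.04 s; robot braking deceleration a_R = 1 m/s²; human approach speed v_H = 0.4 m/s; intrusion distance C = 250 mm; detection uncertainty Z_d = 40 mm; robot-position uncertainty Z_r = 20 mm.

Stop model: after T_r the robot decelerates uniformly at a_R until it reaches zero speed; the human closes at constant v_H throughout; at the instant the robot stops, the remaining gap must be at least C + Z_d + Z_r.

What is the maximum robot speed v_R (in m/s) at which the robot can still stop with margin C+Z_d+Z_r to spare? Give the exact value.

v_R_max = 7/4 m/s = 1.7500 m/s

collect terms ⇒ (1/2)·v_R² + (11/25)·v_R + (-1841/800) = 0
  disc = (11/25)² − 4·(1/2)·(-1841/800) = 47961/10000 ; √disc = 219/100
  v_R = (−(11/25) + 219/100) / (2·(1/2)) = 7/4 m/s
check:
stop time T_s = (7/4)/1 = 1.7500 s
robot in T_r: 1.7500·0.0400 = 0.0700 m
braking distance = 1.7500²/(2·1.0000) = 1.5312 m
person approaches 0.4000·(0.0400+1.7500) = 0.7160 m
C+Z_d+Z_r = 0.2500+0.0400+0.0200 = 0.3100 m
sum ≈ 0.0700+1.5312+0.7160+0.3100 ≈ 2.6273 m = S ✓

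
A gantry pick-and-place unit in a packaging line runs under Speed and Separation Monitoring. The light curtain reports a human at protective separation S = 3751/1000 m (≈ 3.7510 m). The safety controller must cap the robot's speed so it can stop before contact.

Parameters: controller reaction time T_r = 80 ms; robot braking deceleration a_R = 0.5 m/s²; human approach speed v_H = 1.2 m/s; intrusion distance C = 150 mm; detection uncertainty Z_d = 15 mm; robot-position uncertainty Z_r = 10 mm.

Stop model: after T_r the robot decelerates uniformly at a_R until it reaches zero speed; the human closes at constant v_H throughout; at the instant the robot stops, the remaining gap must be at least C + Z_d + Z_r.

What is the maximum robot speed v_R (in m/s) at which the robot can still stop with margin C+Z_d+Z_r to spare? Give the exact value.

quadratic (1)·v² + (62/25)·v + (-87/25) = 0
  disc = (62/25)² − 4·(1)·(-87/25) = 12544/625 ; √disc = 112/25
  v_R = (−(62/25) + 112/25) / (2·(1)) = 1 m/s
check:
T_s = v_R/a_R = 1/(1/2) = 2.0000 s
robot in T_r: 1.0000·0.0800 = 0.0800 m
robot covers 1.0000·2.0000 − ½·0.5000·2.0000² = 1.0000 m while stopping
human closes 1.2000·2.0800 = 2.4960 m
margins: 0.1500+0.0150+0.0100 = 0.1750 m
sum ≈ 0.0800+1.0000+2.4960+0.1750 ≈ 3.7510 m = S ✓

v_R_max = 1 m/s = 1.0000 m/s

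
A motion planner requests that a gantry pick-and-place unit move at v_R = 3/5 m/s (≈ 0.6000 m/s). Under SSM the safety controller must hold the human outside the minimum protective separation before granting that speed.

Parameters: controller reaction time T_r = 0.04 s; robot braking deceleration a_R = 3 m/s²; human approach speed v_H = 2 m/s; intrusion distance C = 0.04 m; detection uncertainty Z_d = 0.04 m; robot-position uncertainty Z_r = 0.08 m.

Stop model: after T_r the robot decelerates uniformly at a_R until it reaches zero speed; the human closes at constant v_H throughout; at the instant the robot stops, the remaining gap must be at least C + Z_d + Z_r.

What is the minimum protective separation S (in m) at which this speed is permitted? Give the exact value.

T_s = v_R/a_R = (3/5)/3 = 0.2000 s
reaction-phase robot travel = 0.6000·0.0400 = 0.0240 m
robot under decel: 0.6000²/(2·3.0000) = 0.0600 m
person approaches 2.0000·(0.0400+0.2000) = 0.4800 m
margins: 0.0400+0.0400+0.0800 = 0.1600 m
S_min ≈ 0.0240+0.0600+0.4800+0.1600  ⇒  S_min = 181/250 m

S_min = 181/250 m = 0.7240 m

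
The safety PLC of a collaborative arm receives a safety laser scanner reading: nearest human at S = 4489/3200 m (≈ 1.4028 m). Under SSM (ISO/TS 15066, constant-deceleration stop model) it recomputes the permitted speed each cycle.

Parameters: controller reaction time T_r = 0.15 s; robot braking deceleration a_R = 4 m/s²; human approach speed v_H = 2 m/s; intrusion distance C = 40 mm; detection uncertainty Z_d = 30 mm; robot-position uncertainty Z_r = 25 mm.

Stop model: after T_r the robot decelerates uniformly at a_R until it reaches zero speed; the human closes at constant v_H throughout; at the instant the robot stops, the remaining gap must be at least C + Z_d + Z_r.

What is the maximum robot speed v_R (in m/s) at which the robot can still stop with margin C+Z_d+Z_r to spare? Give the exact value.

v_R_max = 5/4 m/s = 1.2500 m/s

collect terms ⇒ (1/8)·v_R² + (13/20)·v_R + (-129/128) = 0
  disc = (13/20)² − 4·(1/8)·(-129/128) = 5929/6400 ; √disc = 77/80
  v_R = (−(13/20) + 77/80) / (2·(1/8)) = 5/4 m/s
check:
stop time T_s = (5/4)/4 = 0.3125 s
robot covers v_R·T_r = 1.2500·0.1500 = 0.1875 m before braking
robot covers 1.2500·0.3125 − ½·4.0000·0.3125² = 0.1953 m while stopping
human closes 2.0000·0.4625 = 0.9250 m
margins: 0.0400+0.0300+0.0250 = 0.0950 m
sum ≈ 0.1875+0.1953+0.9250+0.0950 ≈ 1.4028 m = S ✓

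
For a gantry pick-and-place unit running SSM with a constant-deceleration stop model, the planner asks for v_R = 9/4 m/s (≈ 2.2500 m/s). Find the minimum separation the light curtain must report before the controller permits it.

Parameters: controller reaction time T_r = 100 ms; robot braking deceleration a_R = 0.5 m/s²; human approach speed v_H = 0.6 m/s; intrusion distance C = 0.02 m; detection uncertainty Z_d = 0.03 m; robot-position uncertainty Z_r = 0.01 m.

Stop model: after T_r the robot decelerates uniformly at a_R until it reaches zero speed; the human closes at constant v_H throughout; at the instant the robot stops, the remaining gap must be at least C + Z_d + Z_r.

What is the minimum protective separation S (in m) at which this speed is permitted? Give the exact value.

S_min = 3243/400 m = 8.1075 m

braking lasts T_s = (9/4)/(1/2) = 4.5000 s
robot covers v_R·T_r = 2.2500·0.1000 = 0.2250 m before braking
robot under decel: 2.2500²/(2·0.5000) = 5.0625 m
person approaches 0.6000·(0.1000+4.5000) = 2.7600 m
C+Z_d+Z_r = 0.0200+0.0300+0.0100 = 0.0600 m
S_min ≈ 0.2250+5.0625+2.7600+0.0600  ⇒  S_min = 3243/400 m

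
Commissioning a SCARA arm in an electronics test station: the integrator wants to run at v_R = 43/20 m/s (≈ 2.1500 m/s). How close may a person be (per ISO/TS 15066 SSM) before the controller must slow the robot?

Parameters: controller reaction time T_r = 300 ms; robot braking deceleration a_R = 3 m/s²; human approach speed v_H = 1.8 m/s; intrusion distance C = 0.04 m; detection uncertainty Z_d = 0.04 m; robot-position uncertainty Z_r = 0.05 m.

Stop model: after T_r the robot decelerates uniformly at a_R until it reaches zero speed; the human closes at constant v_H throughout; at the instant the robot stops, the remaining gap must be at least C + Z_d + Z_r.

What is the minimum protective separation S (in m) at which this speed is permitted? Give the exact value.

S_min = 8101/2400 m = 3.3754 m

stop time T_s = (43/20)/3 = 0.7167 s
reaction-phase robot travel = 2.1500·0.3000 = 0.6450 m
braking distance = 2.1500²/(2·3.0000) = 0.7704 m
person approaches 1.8000·(0.3000+0.7167) = 1.8300 m
residual clearance needed = 0.0400+0.0400+0.0500 = 0.1300 m
S_min ≈ 0.6450+0.7704+1.8300+0.1300  ⇒  S_min = 8101/2400 m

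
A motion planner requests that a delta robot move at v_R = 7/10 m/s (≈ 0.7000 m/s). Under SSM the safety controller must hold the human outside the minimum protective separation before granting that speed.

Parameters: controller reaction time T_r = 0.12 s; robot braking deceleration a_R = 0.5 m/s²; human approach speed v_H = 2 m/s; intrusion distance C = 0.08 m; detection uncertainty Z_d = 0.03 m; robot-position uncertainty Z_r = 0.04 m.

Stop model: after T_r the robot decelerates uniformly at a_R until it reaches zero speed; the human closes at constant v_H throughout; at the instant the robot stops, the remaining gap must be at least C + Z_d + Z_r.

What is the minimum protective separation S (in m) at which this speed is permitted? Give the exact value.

S_min = 941/250 m = 3.7640 m

stop time T_s = (7/10)/(1/2) = 1.4000 s
robot covers v_R·T_r = 0.7000·0.1200 = 0.0840 m before braking
robot covers 0.7000·1.4000 − ½·0.5000·1.4000² = 0.4900 m while stopping
human closes 2.0000·1.5200 = 3.0400 m
C+Z_d+Z_r = 0.0800+0.0300+0.0400 = 0.1500 m
S_min ≈ 0.0840+0.4900+3.0400+0.1500  ⇒  S_min = 941/250 m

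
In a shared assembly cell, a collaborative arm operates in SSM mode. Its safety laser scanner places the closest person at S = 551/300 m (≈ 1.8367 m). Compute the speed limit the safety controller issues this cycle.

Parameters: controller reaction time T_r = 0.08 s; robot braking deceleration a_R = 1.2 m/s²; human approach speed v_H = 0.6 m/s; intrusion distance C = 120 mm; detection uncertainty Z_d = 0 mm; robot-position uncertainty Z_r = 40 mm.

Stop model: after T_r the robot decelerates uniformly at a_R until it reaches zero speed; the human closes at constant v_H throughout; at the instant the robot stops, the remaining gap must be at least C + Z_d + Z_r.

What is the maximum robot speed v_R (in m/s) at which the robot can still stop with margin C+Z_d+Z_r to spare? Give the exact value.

v_R_max = 7/5 m/s = 1.4000 m/s

collect terms ⇒ (5/12)·v_R² + (29/50)·v_R + (-2443/1500) = 0
  disc = (29/50)² − 4·(5/12)·(-2443/1500) = 17161/5625 ; √disc = 131/75
  v_R = (−(29/50) + 131/75) / (2·(5/12)) = 7/5 m/s
check:
braking lasts T_s = (7/5)/(6/5) = 1.1667 s
robot in T_r: 1.4000·0.0800 = 0.1120 m
robot covers 1.4000·1.1667 − ½·1.2000·1.1667² = 0.8167 m while stopping
human over T_r+T_s: 0.6000·(0.0800+1.1667) = 0.7480 m
C+Z_d+Z_r = 0.1200+0.0000+0.0400 = 0.1600 m
sum ≈ 0.1120+0.8167+0.7480+0.1600 ≈ 1.8367 m = S ✓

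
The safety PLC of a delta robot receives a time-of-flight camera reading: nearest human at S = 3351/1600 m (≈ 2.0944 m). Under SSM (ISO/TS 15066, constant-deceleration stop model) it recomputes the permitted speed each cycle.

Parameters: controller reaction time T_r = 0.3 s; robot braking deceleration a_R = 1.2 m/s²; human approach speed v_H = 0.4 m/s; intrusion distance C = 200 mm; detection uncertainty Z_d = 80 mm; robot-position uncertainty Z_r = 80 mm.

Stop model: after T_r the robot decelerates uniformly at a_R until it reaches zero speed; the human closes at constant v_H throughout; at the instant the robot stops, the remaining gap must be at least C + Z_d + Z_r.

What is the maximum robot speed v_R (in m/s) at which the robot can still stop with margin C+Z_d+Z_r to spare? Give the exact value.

quadratic (5/12)·v² + (19/30)·v + (-2583/1600) = 0
  disc = (19/30)² − 4·(5/12)·(-2583/1600) = 44521/14400 ; √disc = 211/120
  v_R = (−(19/30) + 211/120) / (2·(5/12)) = 27/20 m/s
check:
stop time T_s = (27/20)/(6/5) = 1.1250 s
reaction-phase robot travel = 1.3500·0.3000 = 0.4050 m
robot under decel: 1.3500²/(2·1.2000) = 0.7594 m
human closes 0.4000·1.4250 = 0.5700 m
residual clearance needed = 0.2000+0.0800+0.0800 = 0.3600 m
sum ≈ 0.4050+0.7594+0.5700+0.3600 ≈ 2.0944 m = S ✓

v_R_max = 27/20 m/s = 1.3500 m/s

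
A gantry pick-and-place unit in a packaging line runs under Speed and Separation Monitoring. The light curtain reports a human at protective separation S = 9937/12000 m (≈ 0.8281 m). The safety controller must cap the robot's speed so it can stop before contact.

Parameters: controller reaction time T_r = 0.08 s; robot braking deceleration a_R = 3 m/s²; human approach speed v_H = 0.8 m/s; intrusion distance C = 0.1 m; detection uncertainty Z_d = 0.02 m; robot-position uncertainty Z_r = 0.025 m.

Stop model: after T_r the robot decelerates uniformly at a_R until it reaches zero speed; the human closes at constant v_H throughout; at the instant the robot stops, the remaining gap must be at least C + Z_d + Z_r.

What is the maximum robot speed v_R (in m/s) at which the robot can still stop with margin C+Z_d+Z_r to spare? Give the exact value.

v_R_max = 23/20 m/s = 1.1500 m/s

quadratic (1/6)·v² + (26/75)·v + (-7429/12000) = 0
  disc = (26/75)² − 4·(1/6)·(-7429/12000) = 5329/10000 ; √disc = 73/100
  v_R = (−(26/75) + 73/100) / (2·(1/6)) = 23/20 m/s
check:
stop time T_s = (23/20)/3 = 0.3833 s
robot in T_r: 1.1500·0.0800 = 0.0920 m
robot covers 1.1500·0.3833 − ½·3.0000·0.3833² = 0.2204 m while stopping
human over T_r+T_s: 0.8000·(0.0800+0.3833) = 0.3707 m
C+Z_d+Z_r = 0.1000+0.0200+0.0250 = 0.1450 m
sum ≈ 0.0920+0.2204+0.3707+0.1450 ≈ 0.8281 m = S ✓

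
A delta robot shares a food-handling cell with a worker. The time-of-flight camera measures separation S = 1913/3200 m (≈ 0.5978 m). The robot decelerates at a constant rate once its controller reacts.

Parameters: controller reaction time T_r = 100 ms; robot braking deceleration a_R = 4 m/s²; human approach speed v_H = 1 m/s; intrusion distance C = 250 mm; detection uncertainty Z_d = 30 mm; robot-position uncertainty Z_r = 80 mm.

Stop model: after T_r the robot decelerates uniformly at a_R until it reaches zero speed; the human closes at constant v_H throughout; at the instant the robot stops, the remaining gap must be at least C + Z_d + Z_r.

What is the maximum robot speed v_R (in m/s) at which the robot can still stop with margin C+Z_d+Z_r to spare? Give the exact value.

v_R_max = 7/20 m/s = 0.3500 m/s

quadratic (1/8)·v² + (7/20)·v + (-441/3200) = 0
  disc = (7/20)² − 4·(1/8)·(-441/3200) = 49/256 ; √disc = 7/16
  v_R = (−(7/20) + 7/16) / (2·(1/8)) = 7/20 m/s
check:
stop time T_s = (7/20)/4 = 0.0875 s
robot in T_r: 0.3500·0.1000 = 0.0350 m
braking distance = 0.3500²/(2·4.0000) = 0.0153 m
person approaches 1.0000·(0.1000+0.0875) = 0.1875 m
residual clearance needed = 0.2500+0.0300+0.0800 = 0.3600 m
sum ≈ 0.0350+0.0153+0.1875+0.3600 ≈ 0.5978 m = S ✓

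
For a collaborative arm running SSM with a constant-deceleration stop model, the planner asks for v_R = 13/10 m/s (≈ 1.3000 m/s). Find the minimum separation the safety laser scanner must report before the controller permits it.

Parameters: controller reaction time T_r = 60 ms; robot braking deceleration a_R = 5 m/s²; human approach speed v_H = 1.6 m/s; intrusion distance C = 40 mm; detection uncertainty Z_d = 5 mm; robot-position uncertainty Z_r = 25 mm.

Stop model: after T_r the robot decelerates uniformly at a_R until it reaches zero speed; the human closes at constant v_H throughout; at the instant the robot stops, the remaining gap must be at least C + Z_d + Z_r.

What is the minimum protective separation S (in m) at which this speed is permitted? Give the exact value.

braking lasts T_s = (13/10)/5 = 0.2600 s
reaction-phase robot travel = 1.3000·0.0600 = 0.0780 m
robot covers 1.3000·0.2600 − ½·5.0000·0.2600² = 0.1690 m while stopping
human over T_r+T_s: 1.6000·(0.0600+0.2600) = 0.5120 m
margins: 0.0400+0.0050+0.0250 = 0.0700 m
S_min ≈ 0.0780+0.1690+0.5120+0.0700  ⇒  S_min = 829/1000 m

S_min = 829/1000 m = 0.8290 m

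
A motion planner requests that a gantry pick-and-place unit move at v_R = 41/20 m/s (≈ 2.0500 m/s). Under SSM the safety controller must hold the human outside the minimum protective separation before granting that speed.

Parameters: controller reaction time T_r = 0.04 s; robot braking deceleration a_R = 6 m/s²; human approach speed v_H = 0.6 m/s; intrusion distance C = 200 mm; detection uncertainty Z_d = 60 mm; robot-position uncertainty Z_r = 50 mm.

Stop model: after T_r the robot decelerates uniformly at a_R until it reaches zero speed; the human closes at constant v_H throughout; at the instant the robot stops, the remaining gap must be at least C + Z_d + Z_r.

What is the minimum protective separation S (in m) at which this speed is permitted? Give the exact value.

stop time T_s = (41/20)/6 = 0.3417 s
robot in T_r: 2.0500·0.0400 = 0.0820 m
robot under decel: 2.0500²/(2·6.0000) = 0.3502 m
human closes 0.6000·0.3817 = 0.2290 m
C+Z_d+Z_r = 0.2000+0.0600+0.0500 = 0.3100 m
S_min ≈ 0.0820+0.3502+0.2290+0.3100  ⇒  S_min = 23309/24000 m

S_min = 23309/24000 m = 0.9712 m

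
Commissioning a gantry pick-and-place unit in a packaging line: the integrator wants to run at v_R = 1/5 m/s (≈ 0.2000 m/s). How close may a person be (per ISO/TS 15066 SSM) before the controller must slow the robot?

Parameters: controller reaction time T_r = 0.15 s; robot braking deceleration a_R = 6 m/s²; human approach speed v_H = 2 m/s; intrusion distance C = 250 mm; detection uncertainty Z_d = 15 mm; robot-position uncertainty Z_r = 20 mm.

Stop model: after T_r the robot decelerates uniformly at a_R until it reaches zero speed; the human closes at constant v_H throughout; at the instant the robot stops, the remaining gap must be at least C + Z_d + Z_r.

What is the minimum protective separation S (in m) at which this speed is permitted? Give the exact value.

stop time T_s = (1/5)/6 = 0.0333 s
robot in T_r: 0.2000·0.1500 = 0.0300 m
braking distance = 0.2000²/(2·6.0000) = 0.0033 m
human over T_r+T_s: 2.0000·(0.1500+0.0333) = 0.3667 m
margins: 0.2500+0.0150+0.0200 = 0.2850 m
S_min ≈ 0.0300+0.0033+0.3667+0.2850  ⇒  S_min = 137/200 m

S_min = 137/200 m = 0.6850 m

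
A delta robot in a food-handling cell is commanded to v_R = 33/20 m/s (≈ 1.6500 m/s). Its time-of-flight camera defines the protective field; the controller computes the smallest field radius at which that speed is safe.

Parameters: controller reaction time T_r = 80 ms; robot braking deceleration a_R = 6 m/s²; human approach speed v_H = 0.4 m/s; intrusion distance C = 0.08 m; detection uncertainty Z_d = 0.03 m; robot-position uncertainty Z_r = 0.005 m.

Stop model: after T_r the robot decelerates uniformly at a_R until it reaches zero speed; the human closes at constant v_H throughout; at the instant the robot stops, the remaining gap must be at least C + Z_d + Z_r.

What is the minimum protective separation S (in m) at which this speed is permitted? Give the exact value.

S_min = 4927/8000 m = 0.6159 m

braking lasts T_s = (33/20)/6 = 0.2750 s
reaction-phase robot travel = 1.6500·0.0800 = 0.1320 m
robot covers 1.6500·0.2750 − ½·6.0000·0.2750² = 0.2269 m while stopping
person approaches 0.4000·(0.0800+0.2750) = 0.1420 m
C+Z_d+Z_r = 0.0800+0.0300+0.0050 = 0.1150 m
S_min ≈ 0.1320+0.2269+0.1420+0.1150  ⇒  S_min = 4927/8000 m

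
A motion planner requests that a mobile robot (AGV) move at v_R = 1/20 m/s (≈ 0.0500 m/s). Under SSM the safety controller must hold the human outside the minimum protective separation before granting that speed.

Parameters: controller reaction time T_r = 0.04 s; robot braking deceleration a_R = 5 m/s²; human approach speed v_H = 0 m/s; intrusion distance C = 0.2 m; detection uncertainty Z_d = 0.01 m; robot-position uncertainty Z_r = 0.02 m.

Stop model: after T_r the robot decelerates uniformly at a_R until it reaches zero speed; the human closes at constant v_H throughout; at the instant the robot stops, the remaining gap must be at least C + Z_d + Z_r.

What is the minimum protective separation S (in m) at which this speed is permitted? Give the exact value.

braking lasts T_s = (1/20)/5 = 0.0100 s
robot covers v_R·T_r = 0.0500·0.0400 = 0.0020 m before braking
robot under decel: 0.0500²/(2·5.0000) = 0.0003 m
person approaches 0.0000·(0.0400+0.0100) = 0.0000 m
residual clearance needed = 0.2000+0.0100+0.0200 = 0.2300 m
S_min ≈ 0.0020+0.0003+0.0000+0.2300  ⇒  S_min = 929/4000 m

S_min = 929/4000 m = 0.2323 m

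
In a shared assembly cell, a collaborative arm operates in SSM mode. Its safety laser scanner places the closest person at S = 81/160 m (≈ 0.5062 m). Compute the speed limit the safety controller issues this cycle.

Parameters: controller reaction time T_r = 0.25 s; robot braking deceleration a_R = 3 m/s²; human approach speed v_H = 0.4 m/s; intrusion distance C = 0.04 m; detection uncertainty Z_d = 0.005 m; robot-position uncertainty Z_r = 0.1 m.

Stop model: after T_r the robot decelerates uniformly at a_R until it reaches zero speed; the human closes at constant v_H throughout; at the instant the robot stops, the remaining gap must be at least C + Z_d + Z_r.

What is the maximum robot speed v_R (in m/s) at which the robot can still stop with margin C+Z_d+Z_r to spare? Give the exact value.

v_R_max = 11/20 m/s = 0.5500 m/s

at the boundary: (1/6)·v² + (23/60)·v + (-209/800) = 0
  disc = (23/60)² − 4·(1/6)·(-209/800) = 289/900 ; √disc = 17/30
  v_R = (−(23/60) + 17/30) / (2·(1/6)) = 11/20 m/s
check:
stop time T_s = (11/20)/3 = 0.1833 s
reaction-phase robot travel = 0.5500·0.2500 = 0.1375 m
robot under decel: 0.5500²/(2·3.0000) = 0.0504 m
human closes 0.4000·0.4333 = 0.1733 m
residual clearance needed = 0.0400+0.0050+0.1000 = 0.1450 m
sum ≈ 0.1375+0.0504+0.1733+0.1450 ≈ 0.5062 m = S ✓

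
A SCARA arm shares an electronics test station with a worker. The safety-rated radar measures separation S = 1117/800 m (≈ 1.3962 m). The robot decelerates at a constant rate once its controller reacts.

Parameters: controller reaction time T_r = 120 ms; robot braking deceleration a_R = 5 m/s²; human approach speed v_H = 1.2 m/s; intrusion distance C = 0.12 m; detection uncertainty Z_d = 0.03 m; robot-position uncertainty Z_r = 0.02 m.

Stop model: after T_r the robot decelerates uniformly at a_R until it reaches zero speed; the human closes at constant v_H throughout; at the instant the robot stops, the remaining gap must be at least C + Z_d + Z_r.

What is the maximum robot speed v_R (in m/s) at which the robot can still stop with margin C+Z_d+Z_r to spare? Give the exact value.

v_R_max = 39/20 m/s = 1.9500 m/s

quadratic (1/10)·v² + (9/25)·v + (-4329/4000) = 0
  disc = (9/25)² − 4·(1/10)·(-4329/4000) = 9/16 ; √disc = 3/4
  v_R = (−(9/25) + 3/4) / (2·(1/10)) = 39/20 m/s
check:
T_s = v_R/a_R = (39/20)/5 = 0.3900 s
robot in T_r: 1.9500·0.1200 = 0.2340 m
robot under decel: 1.9500²/(2·5.0000) = 0.3802 m
human closes 1.2000·0.5100 = 0.6120 m
margins: 0.1200+0.0300+0.0200 = 0.1700 m
sum ≈ 0.2340+0.3802+0.6120+0.1700 ≈ 1.3962 m = S ✓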